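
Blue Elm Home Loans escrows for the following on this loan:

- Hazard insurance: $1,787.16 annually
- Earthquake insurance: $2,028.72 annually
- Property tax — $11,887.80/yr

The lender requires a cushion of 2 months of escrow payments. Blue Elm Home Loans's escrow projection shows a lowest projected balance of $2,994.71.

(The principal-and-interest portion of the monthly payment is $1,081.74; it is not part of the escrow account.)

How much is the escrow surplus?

Hazard insurance: $1,787.16/yr
Earthquake insurance: $2,028.72/yr
Property tax: $11,887.80/yr
Combined annual = $1,787.16 + $2,028.72 + $11,887.80 = $15,703.68
Monthly = $15,703.68 / 12 = $1,308.64
Required reserve = 2 × $1,308.64 = $2,617.28
Excess over cushion: $2,994.71 − $2,617.28 = $377.43

$377.43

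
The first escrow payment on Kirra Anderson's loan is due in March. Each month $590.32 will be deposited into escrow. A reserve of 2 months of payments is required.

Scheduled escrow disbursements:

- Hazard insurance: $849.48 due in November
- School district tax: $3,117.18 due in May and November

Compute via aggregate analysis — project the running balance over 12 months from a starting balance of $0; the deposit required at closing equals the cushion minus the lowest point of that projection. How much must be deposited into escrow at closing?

$2,951.60

Cushion = 2 × $590.32 = $1,180.64
Trial balance (start $0, +$590.32 each month, − disbursements):
  Mar: +$590.32 → $590.32
  Apr: +$590.32 → $1,180.64
  May: +$590.32 − $3,117.18 → -$1,346.22
  Jun: +$590.32 → -$755.90
  Jul: +$590.32 → -$165.58
  Aug: +$590.32 → $424.74
  Sep: +$590.32 → $1,015.06
  Oct: +$590.32 → $1,605.38
  Nov: +$590.32 − $3,966.66 → -$1,770.96
  Dec: +$590.32 → -$1,180.64
  Jan: +$590.32 → -$590.32
  Feb: +$590.32 → $0.00
Lowest trial balance = -$1,770.96 (Nov)
Initial deposit = cushion − low point = $1,180.64 − (-$1,770.96) = $2,951.60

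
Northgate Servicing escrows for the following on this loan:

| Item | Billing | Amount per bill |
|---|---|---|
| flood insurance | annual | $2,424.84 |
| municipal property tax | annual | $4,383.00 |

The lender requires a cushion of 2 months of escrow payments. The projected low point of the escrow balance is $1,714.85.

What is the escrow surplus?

$580.21

Flood insurance = $2,424.84/yr
Municipal property tax = $4,383.00/yr
Yearly total = $6,807.84
Monthly = $6,807.84 ÷ 12 = $567.32
Cushion = 2 × $567.32 = $1,134.64
Surplus = $1,714.85 − $1,134.64 = $580.21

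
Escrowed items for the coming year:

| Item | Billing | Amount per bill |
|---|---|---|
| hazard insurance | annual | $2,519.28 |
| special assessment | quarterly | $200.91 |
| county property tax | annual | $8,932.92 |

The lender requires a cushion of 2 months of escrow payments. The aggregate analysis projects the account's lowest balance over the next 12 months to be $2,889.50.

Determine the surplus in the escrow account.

Hazard insurance: $2,519.28
Special assessment: $200.91 × 4 = $803.64
County property tax: $8,932.92
Total per year = $2,519.28 + $803.64 + $8,932.92 = $12,255.84
Monthly = $12,255.84 / 12 = $1,021.32
Cushion = 2 × $1,021.32 = $2,042.64
Excess over cushion: $2,889.50 − $2,042.64 = $846.86

$846.86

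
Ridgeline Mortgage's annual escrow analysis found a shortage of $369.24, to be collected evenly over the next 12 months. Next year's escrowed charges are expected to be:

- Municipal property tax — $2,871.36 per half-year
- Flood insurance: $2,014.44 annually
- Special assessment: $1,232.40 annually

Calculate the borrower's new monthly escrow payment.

Municipal property tax = $2,871.36 × 2 = $5,742.72/yr
Flood insurance = $2,014.44/yr
Special assessment = $1,232.40/yr
Combined annual = $5,742.72 + $2,014.44 + $1,232.40 = $8,989.56
Monthly = $8,989.56 / 12 = $749.13
Monthly shortage recovery: $369.24 ÷ 12 = $30.77
Adjusted monthly = $749.13 + $30.77 = $779.90

$779.90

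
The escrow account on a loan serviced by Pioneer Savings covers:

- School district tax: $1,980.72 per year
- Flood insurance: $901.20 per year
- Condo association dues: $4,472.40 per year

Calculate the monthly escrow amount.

School district tax: $1,980.72 annually
Flood insurance: $901.20 annually
Condo association dues: $4,472.40 annually
Annual escrow total = $7,354.32
Monthly = $7,354.32 / 12 = $612.86

$612.86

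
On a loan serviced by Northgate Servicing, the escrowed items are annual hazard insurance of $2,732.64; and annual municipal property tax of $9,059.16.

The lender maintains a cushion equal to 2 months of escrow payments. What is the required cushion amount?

$1,965.30

Hazard insurance: $2,732.64
Municipal property tax: $9,059.16
Annual escrow total = $2,732.64 + $9,059.16 = $11,791.80
Monthly escrow = $11,791.80 ÷ 12 = $982.65
Required cushion = 2 × $982.65 = $1,965.30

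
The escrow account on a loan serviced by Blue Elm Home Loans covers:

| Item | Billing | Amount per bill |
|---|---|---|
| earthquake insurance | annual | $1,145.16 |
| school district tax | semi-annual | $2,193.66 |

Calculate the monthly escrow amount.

$461.04

Earthquake insurance = $1,145.16
School district tax = $2,193.66 × 2 = $4,387.32
Yearly total = $5,532.48
Per month = $5,532.48 / 12 = $461.04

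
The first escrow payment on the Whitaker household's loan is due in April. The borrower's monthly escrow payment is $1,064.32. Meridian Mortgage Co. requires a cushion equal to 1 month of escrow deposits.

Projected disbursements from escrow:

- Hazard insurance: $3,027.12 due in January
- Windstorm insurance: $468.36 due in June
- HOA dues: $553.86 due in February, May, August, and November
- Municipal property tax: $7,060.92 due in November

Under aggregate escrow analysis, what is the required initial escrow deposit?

Cushion = 1 × $1,064.32 = $1,064.32
Trial balance (start $0, +$1,064.32 each month, − disbursements):
  Apr: +$1,064.32 → $1,064.32
  May: +$1,064.32 − $553.86 → $1,574.78
  Jun: +$1,064.32 − $468.36 → $2,170.74
  Jul: +$1,064.32 → $3,235.06
  Aug: +$1,064.32 − $553.86 → $3,745.52
  Sep: +$1,064.32 → $4,809.84
  Oct: +$1,064.32 → $5,874.16
  Nov: +$1,064.32 − $7,614.78 → -$676.30
  Dec: +$1,064.32 → $388.02
  Jan: +$1,064.32 − $3,027.12 → -$1,574.78
  Feb: +$1,064.32 − $553.86 → -$1,064.32
  Mar: +$1,064.32 → $0.00
Lowest trial balance = -$1,574.78 (Jan)
Initial deposit = cushion − low point = $1,064.32 − (-$1,574.78) = $2,639.10

$2,639.10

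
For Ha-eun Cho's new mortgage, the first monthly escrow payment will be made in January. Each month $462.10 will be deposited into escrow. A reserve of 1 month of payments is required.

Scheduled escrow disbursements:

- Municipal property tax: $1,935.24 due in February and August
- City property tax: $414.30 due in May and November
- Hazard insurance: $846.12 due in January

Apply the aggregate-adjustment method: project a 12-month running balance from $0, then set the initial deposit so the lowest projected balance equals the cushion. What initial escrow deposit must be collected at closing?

$2,319.26

Cushion = 1 × $462.10 = $462.10
Trial balance (start $0, +$462.10 each month, − disbursements):
  Jan: +$462.10 − $846.12 → -$384.02
  Feb: +$462.10 − $1,935.24 → -$1,857.16
  Mar: +$462.10 → -$1,395.06
  Apr: +$462.10 → -$932.96
  May: +$462.10 − $414.30 → -$885.16
  Jun: +$462.10 → -$423.06
  Jul: +$462.10 → $39.04
  Aug: +$462.10 − $1,935.24 → -$1,434.10
  Sep: +$462.10 → -$972.00
  Oct: +$462.10 → -$509.90
  Nov: +$462.10 − $414.30 → -$462.10
  Dec: +$462.10 → $0.00
Lowest trial balance = -$1,857.16 (Feb)
Initial deposit = cushion − low point = $462.10 − (-$1,857.16) = $2,319.26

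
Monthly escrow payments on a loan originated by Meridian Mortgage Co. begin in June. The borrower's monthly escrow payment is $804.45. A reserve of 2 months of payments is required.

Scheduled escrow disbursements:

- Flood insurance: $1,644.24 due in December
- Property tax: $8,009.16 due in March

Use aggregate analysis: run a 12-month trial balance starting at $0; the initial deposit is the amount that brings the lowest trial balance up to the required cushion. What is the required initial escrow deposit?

Cushion = 2 × $804.45 = $1,608.90
Trial balance (start $0, +$804.45 each month, − disbursements):
  Jun: +$804.45 → $804.45
  Jul: +$804.45 → $1,608.90
  Aug: +$804.45 → $2,413.35
  Sep: +$804.45 → $3,217.80
  Oct: +$804.45 → $4,022.25
  Nov: +$804.45 → $4,826.70
  Dec: +$804.45 − $1,644.24 → $3,986.91
  Jan: +$804.45 → $4,791.36
  Feb: +$804.45 → $5,595.81
  Mar: +$804.45 − $8,009.16 → -$1,608.90
  Apr: +$804.45 → -$804.45
  May: +$804.45 → $0.00
Lowest trial balance = -$1,608.90 (Mar)
Initial deposit = cushion − low point = $1,608.90 − (-$1,608.90) = $3,217.80

$3,217.80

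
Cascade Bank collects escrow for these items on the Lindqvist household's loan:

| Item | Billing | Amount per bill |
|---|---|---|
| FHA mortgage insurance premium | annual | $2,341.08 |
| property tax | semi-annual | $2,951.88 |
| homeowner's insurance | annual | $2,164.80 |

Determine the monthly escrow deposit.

$867.47

FHA mortgage insurance premium — $2,341.08/yr
Property tax — $2,951.88 × 2 = $5,903.76/yr
Homeowner's insurance — $2,164.80/yr
Total per year = $10,409.64
Monthly = $10,409.64 ÷ 12 = $867.47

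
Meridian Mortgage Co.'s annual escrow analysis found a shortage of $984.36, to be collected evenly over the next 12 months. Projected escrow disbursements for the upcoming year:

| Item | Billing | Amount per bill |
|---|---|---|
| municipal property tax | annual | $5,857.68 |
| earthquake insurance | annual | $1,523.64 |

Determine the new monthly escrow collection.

Municipal property tax = $5,857.68 annually
Earthquake insurance = $1,523.64 annually
Combined annual = $7,381.32
Base monthly escrow = $7,381.32 ÷ 12 = $615.11
Shortage per month = $984.36 ÷ 12 = $82.03
New monthly escrow = $615.11 + $82.03 = $697.14

$697.14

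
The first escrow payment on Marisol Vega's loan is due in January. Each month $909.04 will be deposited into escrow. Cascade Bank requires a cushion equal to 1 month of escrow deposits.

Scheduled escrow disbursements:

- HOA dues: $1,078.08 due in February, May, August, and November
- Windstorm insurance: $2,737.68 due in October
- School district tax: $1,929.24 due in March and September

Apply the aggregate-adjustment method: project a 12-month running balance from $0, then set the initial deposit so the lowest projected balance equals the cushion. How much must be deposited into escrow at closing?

Cushion = 1 × $909.04 = $909.04
Trial balance (start $0, +$909.04 each month, − disbursements):
  Jan: +$909.04 → $909.04
  Feb: +$909.04 − $1,078.08 → $740.00
  Mar: +$909.04 − $1,929.24 → -$280.20
  Apr: +$909.04 → $628.84
  May: +$909.04 − $1,078.08 → $459.80
  Jun: +$909.04 → $1,368.84
  Jul: +$909.04 → $2,277.88
  Aug: +$909.04 − $1,078.08 → $2,108.84
  Sep: +$909.04 − $1,929.24 → $1,088.64
  Oct: +$909.04 − $2,737.68 → -$740.00
  Nov: +$909.04 − $1,078.08 → -$909.04
  Dec: +$909.04 → $0.00
Lowest trial balance = -$909.04 (Nov)
Initial deposit = cushion − low point = $909.04 − (-$909.04) = $1,818.08

$1,818.08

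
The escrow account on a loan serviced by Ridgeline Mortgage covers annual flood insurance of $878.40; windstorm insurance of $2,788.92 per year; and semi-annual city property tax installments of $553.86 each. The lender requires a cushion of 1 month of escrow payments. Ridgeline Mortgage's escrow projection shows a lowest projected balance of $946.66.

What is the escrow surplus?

Flood insurance — $878.40/yr
Windstorm insurance — $2,788.92/yr
City property tax — $553.86 × 2 = $1,107.72/yr
Annual escrow total = $878.40 + $2,788.92 + $1,107.72 = $4,775.04
Base monthly escrow = $4,775.04 ÷ 12 = $397.92
Required cushion = 1 × $397.92 = $397.92
Excess over cushion: $946.66 − $397.92 = $548.74

$548.74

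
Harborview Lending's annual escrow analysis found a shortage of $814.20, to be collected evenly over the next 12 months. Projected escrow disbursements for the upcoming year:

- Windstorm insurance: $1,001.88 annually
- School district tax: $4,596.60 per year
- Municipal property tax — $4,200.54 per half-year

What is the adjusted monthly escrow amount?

Windstorm insurance: $1,001.88 per year
School district tax: $4,596.60 per year
Municipal property tax: $4,200.54 × 2 = $8,401.08 per year
Annual escrow total = $13,999.56
Base monthly escrow = $13,999.56 ÷ 12 = $1,166.63
Monthly shortage recovery: $814.20 ÷ 12 = $67.85
New monthly escrow = $1,166.63 + $67.85 = $1,234.48

$1,234.48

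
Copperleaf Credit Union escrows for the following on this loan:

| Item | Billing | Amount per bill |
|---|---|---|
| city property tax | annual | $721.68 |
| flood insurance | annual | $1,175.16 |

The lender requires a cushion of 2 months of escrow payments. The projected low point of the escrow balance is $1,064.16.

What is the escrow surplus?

City property tax — $721.68 annually
Flood insurance — $1,175.16 annually
Combined annual = $721.68 + $1,175.16 = $1,896.84
Monthly escrow = $1,896.84 / 12 = $158.07
Cushion = 2 × $158.07 = $316.14
Surplus = $1,064.16 − $316.14 = $748.02

$748.02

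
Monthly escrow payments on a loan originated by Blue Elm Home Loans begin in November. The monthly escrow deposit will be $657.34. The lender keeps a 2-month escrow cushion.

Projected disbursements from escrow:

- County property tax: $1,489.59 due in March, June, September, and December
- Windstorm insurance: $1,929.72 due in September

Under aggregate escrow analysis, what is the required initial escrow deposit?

$1,972.02

Cushion = 2 × $657.34 = $1,314.68
Trial balance (start $0, +$657.34 each month, − disbursements):
  Nov: +$657.34 → $657.34
  Dec: +$657.34 − $1,489.59 → -$174.91
  Jan: +$657.34 → $482.43
  Feb: +$657.34 → $1,139.77
  Mar: +$657.34 − $1,489.59 → $307.52
  Apr: +$657.34 → $964.86
  May: +$657.34 → $1,622.20
  Jun: +$657.34 − $1,489.59 → $789.95
  Jul: +$657.34 → $1,447.29
  Aug: +$657.34 → $2,104.63
  Sep: +$657.34 − $3,419.31 → -$657.34
  Oct: +$657.34 → $0.00
Lowest trial balance = -$657.34 (Sep)
Initial deposit = cushion − low point = $1,314.68 − (-$657.34) = $1,972.02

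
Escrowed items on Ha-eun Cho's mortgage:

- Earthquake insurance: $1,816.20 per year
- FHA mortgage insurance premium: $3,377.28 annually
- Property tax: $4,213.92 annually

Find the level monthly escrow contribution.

Earthquake insurance: $1,816.20 per year
FHA mortgage insurance premium: $3,377.28 per year
Property tax: $4,213.92 per year
Total per year = $9,407.40
Per month = $9,407.40 ÷ 12 = $783.95

$783.95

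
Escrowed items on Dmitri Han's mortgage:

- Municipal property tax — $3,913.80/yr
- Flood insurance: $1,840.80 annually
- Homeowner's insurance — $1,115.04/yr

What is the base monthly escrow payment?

Municipal property tax: $3,913.80 per year
Flood insurance: $1,840.80 per year
Homeowner's insurance: $1,115.04 per year
Combined annual = $3,913.80 + $1,840.80 + $1,115.04 = $6,869.64
Base monthly escrow = $6,869.64 / 12 = $572.47

$572.47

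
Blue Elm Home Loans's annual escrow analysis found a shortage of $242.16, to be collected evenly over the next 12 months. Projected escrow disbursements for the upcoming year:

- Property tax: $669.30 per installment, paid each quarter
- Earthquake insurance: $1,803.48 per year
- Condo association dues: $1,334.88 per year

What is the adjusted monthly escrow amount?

$504.81

Property tax = $669.30 × 4 = $2,677.20/yr
Earthquake insurance = $1,803.48/yr
Condo association dues = $1,334.88/yr
Total annual escrow = $5,815.56
Monthly = $5,815.56 ÷ 12 = $484.63
Shortage per month = $242.16 ÷ 12 = $20.18
New monthly escrow = $484.63 + $20.18 = $504.81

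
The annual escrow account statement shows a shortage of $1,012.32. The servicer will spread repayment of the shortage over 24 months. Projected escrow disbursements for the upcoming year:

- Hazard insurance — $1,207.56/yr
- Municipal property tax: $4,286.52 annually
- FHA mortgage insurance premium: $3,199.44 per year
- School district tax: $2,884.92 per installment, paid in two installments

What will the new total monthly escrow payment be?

Hazard insurance: $1,207.56
Municipal property tax: $4,286.52
FHA mortgage insurance premium: $3,199.44
School district tax: $2,884.92 × 2 = $5,769.84
Total per year = $14,463.36
Monthly = $14,463.36 ÷ 12 = $1,205.28
Shortage per month = $1,012.32 ÷ 24 = $42.18
Adjusted monthly = $1,205.28 + $42.18 = $1,247.46

$1,247.46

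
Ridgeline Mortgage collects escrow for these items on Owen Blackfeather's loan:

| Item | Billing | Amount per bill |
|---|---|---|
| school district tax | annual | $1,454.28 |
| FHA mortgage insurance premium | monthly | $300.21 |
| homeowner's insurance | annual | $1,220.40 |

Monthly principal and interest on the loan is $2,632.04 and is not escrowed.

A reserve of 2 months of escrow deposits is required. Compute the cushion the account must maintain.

$1,046.20

School district tax = $1,454.28/yr
FHA mortgage insurance premium = $300.21 × 12 = $3,602.52/yr
Homeowner's insurance = $1,220.40/yr
Total annual escrow = $6,277.20
Base monthly escrow = $6,277.20 / 12 = $523.10
Required cushion = 2 × $523.10 = $1,046.20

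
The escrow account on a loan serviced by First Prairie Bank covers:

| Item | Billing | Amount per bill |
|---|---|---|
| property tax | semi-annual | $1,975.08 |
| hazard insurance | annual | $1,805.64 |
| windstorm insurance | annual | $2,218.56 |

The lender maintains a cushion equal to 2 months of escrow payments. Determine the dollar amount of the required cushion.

Property tax — $1,975.08 × 2 = $3,950.16 per year
Hazard insurance — $1,805.64 per year
Windstorm insurance — $2,218.56 per year
Yearly total = $3,950.16 + $1,805.64 + $2,218.56 = $7,974.36
Per month = $7,974.36 ÷ 12 = $664.53
Cushion = 2 × $664.53 = $1,329.06

$1,329.06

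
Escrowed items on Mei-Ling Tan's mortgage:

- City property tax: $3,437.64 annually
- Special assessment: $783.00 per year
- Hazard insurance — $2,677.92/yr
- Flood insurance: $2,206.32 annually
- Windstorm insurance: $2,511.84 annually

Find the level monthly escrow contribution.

City property tax = $3,437.64 per year
Special assessment = $783.00 per year
Hazard insurance = $2,677.92 per year
Flood insurance = $2,206.32 per year
Windstorm insurance = $2,511.84 per year
Combined annual = $11,616.72
Per month = $11,616.72 / 12 = $968.06

$968.06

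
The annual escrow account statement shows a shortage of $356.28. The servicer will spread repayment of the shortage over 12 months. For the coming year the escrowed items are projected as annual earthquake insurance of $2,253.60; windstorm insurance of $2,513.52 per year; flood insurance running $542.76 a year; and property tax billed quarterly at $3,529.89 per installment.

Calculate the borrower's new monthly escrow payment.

$1,648.81

Earthquake insurance: $2,253.60 annually
Windstorm insurance: $2,513.52 annually
Flood insurance: $542.76 annually
Property tax: $3,529.89 × 4 = $14,119.56 annually
Annual escrow total = $2,253.60 + $2,513.52 + $542.76 + $14,119.56 = $19,429.44
Monthly escrow = $19,429.44 ÷ 12 = $1,619.12
Monthly shortage recovery: $356.28 / 12 = $29.69
New monthly escrow = $1,619.12 + $29.69 = $1,648.81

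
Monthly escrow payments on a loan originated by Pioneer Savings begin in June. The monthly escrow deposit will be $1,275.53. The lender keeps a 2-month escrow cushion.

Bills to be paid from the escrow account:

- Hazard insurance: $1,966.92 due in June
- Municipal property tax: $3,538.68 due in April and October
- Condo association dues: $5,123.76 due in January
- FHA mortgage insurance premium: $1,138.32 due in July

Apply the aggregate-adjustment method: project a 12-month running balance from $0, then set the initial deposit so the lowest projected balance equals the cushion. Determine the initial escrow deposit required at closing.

$4,114.50

Cushion = 2 × $1,275.53 = $2,551.06
Trial balance (start $0, +$1,275.53 each month, − disbursements):
  Jun: +$1,275.53 − $1,966.92 → -$691.39
  Jul: +$1,275.53 − $1,138.32 → -$554.18
  Aug: +$1,275.53 → $721.35
  Sep: +$1,275.53 → $1,996.88
  Oct: +$1,275.53 − $3,538.68 → -$266.27
  Nov: +$1,275.53 → $1,009.26
  Dec: +$1,275.53 → $2,284.79
  Jan: +$1,275.53 − $5,123.76 → -$1,563.44
  Feb: +$1,275.53 → -$287.91
  Mar: +$1,275.53 → $987.62
  Apr: +$1,275.53 − $3,538.68 → -$1,275.53
  May: +$1,275.53 → $0.00
Lowest trial balance = -$1,563.44 (Jan)
Initial deposit = cushion − low point = $2,551.06 − (-$1,563.44) = $4,114.50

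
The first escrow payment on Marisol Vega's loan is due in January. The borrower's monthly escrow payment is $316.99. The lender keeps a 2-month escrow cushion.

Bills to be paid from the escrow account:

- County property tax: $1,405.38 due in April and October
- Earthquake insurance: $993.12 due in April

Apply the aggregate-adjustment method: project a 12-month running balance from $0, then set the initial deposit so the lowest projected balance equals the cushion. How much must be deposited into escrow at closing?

$1,764.52

Cushion = 2 × $316.99 = $633.98
Trial balance (start $0, +$316.99 each month, − disbursements):
  Jan: +$316.99 → $316.99
  Feb: +$316.99 → $633.98
  Mar: +$316.99 → $950.97
  Apr: +$316.99 − $2,398.50 → -$1,130.54
  May: +$316.99 → -$813.55
  Jun: +$316.99 → -$496.56
  Jul: +$316.99 → -$179.57
  Aug: +$316.99 → $137.42
  Sep: +$316.99 → $454.41
  Oct: +$316.99 − $1,405.38 → -$633.98
  Nov: +$316.99 → -$316.99
  Dec: +$316.99 → $0.00
Lowest trial balance = -$1,130.54 (Apr)
Initial deposit = cushion − low point = $633.98 − (-$1,130.54) = $1,764.52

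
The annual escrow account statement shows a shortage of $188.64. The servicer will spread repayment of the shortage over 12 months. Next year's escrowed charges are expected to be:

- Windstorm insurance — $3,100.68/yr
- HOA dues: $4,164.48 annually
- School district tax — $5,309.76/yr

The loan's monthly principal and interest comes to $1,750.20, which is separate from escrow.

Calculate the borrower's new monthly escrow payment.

Windstorm insurance: $3,100.68 per year
HOA dues: $4,164.48 per year
School district tax: $5,309.76 per year
Annual escrow total = $12,574.92
Monthly escrow = $12,574.92 / 12 = $1,047.91
Monthly shortage recovery: $188.64 / 12 = $15.72
Adjusted monthly = $1,047.91 + $15.72 = $1,063.63

$1,063.63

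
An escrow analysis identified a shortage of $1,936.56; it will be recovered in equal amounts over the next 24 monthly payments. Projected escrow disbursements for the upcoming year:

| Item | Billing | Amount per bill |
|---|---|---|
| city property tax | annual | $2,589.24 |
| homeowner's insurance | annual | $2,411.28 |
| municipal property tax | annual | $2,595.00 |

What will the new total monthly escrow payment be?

City property tax = $2,589.24
Homeowner's insurance = $2,411.28
Municipal property tax = $2,595.00
Yearly total = $7,595.52
Monthly = $7,595.52 ÷ 12 = $632.96
Shortage spread = $1,936.56 / 24 = $80.69/mo
New monthly escrow = $632.96 + $80.69 = $713.65

$713.65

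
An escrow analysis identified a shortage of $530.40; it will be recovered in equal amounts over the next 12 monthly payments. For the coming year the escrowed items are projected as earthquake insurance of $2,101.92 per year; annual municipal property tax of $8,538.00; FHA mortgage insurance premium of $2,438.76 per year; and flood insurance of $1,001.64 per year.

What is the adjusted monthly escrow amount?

Earthquake insurance = $2,101.92/yr
Municipal property tax = $8,538.00/yr
FHA mortgage insurance premium = $2,438.76/yr
Flood insurance = $1,001.64/yr
Total annual escrow = $2,101.92 + $8,538.00 + $2,438.76 + $1,001.64 = $14,080.32
Monthly = $14,080.32 / 12 = $1,173.36
Monthly shortage recovery: $530.40 / 12 = $44.20
New monthly escrow = $1,173.36 + $44.20 = $1,217.56

$1,217.56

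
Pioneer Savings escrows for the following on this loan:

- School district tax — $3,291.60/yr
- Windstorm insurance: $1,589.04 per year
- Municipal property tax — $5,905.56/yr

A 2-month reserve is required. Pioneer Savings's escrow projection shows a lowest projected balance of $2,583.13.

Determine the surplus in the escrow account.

School district tax = $3,291.60 per year
Windstorm insurance = $1,589.04 per year
Municipal property tax = $5,905.56 per year
Combined annual = $10,786.20
Monthly escrow = $10,786.20 ÷ 12 = $898.85
Cushion = 2 × $898.85 = $1,797.70
Excess over cushion: $2,583.13 − $1,797.70 = $785.43

$785.43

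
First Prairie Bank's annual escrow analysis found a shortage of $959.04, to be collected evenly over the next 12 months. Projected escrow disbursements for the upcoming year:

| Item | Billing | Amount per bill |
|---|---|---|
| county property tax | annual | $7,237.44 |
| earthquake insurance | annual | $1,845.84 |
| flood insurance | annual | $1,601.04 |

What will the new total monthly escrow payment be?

County property tax: $7,237.44 per year
Earthquake insurance: $1,845.84 per year
Flood insurance: $1,601.04 per year
Annual escrow total = $10,684.32
Monthly escrow = $10,684.32 / 12 = $890.36
Monthly shortage recovery: $959.04 ÷ 12 = $79.92
Adjusted monthly = $890.36 + $79.92 = $970.28

$970.28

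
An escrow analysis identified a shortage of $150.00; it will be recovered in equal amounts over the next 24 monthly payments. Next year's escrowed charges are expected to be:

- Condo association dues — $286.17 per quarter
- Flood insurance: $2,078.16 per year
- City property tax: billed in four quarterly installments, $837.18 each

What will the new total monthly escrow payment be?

Condo association dues — $286.17 × 4 = $1,144.68/yr
Flood insurance — $2,078.16/yr
City property tax — $837.18 × 4 = $3,348.72/yr
Annual escrow total = $1,144.68 + $2,078.16 + $3,348.72 = $6,571.56
Monthly = $6,571.56 / 12 = $547.63
Monthly shortage recovery: $150.00 ÷ 24 = $6.25
Adjusted monthly = $547.63 + $6.25 = $553.88

$553.88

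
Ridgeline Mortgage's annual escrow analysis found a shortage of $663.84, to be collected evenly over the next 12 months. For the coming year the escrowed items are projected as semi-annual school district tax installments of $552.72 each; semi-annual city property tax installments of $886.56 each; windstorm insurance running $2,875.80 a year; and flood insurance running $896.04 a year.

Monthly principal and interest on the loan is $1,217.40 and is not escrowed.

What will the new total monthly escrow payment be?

$609.52

School district tax = $552.72 × 2 = $1,105.44 annually
City property tax = $886.56 × 2 = $1,773.12 annually
Windstorm insurance = $2,875.80 annually
Flood insurance = $896.04 annually
Annual escrow total = $1,105.44 + $1,773.12 + $2,875.80 + $896.04 = $6,650.40
Per month = $6,650.40 ÷ 12 = $554.20
Shortage per month = $663.84 / 12 = $55.32
New monthly escrow = $554.20 + $55.32 = $609.52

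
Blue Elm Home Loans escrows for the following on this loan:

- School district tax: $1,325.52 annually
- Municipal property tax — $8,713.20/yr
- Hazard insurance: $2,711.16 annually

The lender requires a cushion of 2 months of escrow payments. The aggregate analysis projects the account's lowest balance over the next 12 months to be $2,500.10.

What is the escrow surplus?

School district tax: $1,325.52 annually
Municipal property tax: $8,713.20 annually
Hazard insurance: $2,711.16 annually
Total per year = $1,325.52 + $8,713.20 + $2,711.16 = $12,749.88
Base monthly escrow = $12,749.88 ÷ 12 = $1,062.49
Cushion = 2 × $1,062.49 = $2,124.98
Surplus = $2,500.10 − $2,124.98 = $375.12

$375.12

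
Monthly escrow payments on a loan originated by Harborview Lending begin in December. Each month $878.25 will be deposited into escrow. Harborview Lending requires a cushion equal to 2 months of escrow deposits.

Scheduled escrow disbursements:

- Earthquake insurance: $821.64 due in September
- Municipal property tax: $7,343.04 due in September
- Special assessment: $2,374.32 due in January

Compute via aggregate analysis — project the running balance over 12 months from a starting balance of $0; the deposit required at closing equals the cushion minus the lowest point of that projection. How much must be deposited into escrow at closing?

$3,513.00

Cushion = 2 × $878.25 = $1,756.50
Trial balance (start $0, +$878.25 each month, − disbursements):
  Dec: +$878.25 → $878.25
  Jan: +$878.25 − $2,374.32 → -$617.82
  Feb: +$878.25 → $260.43
  Mar: +$878.25 → $1,138.68
  Apr: +$878.25 → $2,016.93
  May: +$878.25 → $2,895.18
  Jun: +$878.25 → $3,773.43
  Jul: +$878.25 → $4,651.68
  Aug: +$878.25 → $5,529.93
  Sep: +$878.25 − $8,164.68 → -$1,756.50
  Oct: +$878.25 → -$878.25
  Nov: +$878.25 → $0.00
Lowest trial balance = -$1,756.50 (Sep)
Initial deposit = cushion − low point = $1,756.50 − (-$1,756.50) = $3,513.00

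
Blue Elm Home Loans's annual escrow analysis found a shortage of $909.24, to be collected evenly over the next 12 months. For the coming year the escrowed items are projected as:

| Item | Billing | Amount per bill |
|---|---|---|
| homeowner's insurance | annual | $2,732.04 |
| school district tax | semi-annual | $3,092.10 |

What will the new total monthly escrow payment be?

Homeowner's insurance — $2,732.04 per year
School district tax — $3,092.10 × 2 = $6,184.20 per year
Total per year = $2,732.04 + $6,184.20 = $8,916.24
Monthly escrow = $8,916.24 / 12 = $743.02
Shortage spread = $909.24 ÷ 12 = $75.77/mo
Adjusted monthly = $743.02 + $75.77 = $818.79

$818.79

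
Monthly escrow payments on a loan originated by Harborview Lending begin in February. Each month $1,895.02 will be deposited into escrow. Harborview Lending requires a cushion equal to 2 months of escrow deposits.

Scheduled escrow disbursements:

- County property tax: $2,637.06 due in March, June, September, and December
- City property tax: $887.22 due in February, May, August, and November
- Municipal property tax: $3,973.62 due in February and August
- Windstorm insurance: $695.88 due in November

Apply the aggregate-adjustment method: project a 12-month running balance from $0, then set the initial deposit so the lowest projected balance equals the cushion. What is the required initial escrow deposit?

Cushion = 2 × $1,895.02 = $3,790.04
Trial balance (start $0, +$1,895.02 each month, − disbursements):
  Feb: +$1,895.02 − $4,860.84 → -$2,965.82
  Mar: +$1,895.02 − $2,637.06 → -$3,707.86
  Apr: +$1,895.02 → -$1,812.84
  May: +$1,895.02 − $887.22 → -$805.04
  Jun: +$1,895.02 − $2,637.06 → -$1,547.08
  Jul: +$1,895.02 → $347.94
  Aug: +$1,895.02 − $4,860.84 → -$2,617.88
  Sep: +$1,895.02 − $2,637.06 → -$3,359.92
  Oct: +$1,895.02 → -$1,464.90
  Nov: +$1,895.02 − $1,583.10 → -$1,152.98
  Dec: +$1,895.02 − $2,637.06 → -$1,895.02
  Jan: +$1,895.02 → $0.00
Lowest trial balance = -$3,707.86 (Mar)
Initial deposit = cushion − low point = $3,790.04 − (-$3,707.86) = $7,497.90

$7,497.90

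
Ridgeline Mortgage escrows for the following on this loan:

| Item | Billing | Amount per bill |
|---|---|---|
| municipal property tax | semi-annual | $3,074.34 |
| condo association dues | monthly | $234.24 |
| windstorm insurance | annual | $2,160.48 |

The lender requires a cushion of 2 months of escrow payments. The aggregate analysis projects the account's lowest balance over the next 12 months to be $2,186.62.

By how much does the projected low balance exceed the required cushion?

Municipal property tax — $3,074.34 × 2 = $6,148.68
Condo association dues — $234.24 × 12 = $2,810.88
Windstorm insurance — $2,160.48
Annual escrow total = $6,148.68 + $2,810.88 + $2,160.48 = $11,120.04
Base monthly escrow = $11,120.04 ÷ 12 = $926.67
Required cushion = 2 × $926.67 = $1,853.34
Excess over cushion: $2,186.62 − $1,853.34 = $333.28

$333.28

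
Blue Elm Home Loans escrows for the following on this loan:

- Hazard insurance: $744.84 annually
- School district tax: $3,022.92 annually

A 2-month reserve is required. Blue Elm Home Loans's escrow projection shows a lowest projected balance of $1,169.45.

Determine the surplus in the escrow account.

$541.49

Hazard insurance = $744.84
School district tax = $3,022.92
Annual escrow total = $744.84 + $3,022.92 = $3,767.76
Base monthly escrow = $3,767.76 / 12 = $313.98
Cushion = 2 × $313.98 = $627.96
Surplus = $1,169.45 − $627.96 = $541.49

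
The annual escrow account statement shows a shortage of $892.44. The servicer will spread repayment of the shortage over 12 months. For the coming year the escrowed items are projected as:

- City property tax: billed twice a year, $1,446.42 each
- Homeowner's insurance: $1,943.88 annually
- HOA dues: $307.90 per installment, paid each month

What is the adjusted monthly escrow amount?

$785.33

City property tax: $1,446.42 × 2 = $2,892.84/yr
Homeowner's insurance: $1,943.88/yr
HOA dues: $307.90 × 12 = $3,694.80/yr
Yearly total = $2,892.84 + $1,943.88 + $3,694.80 = $8,531.52
Base monthly escrow = $8,531.52 ÷ 12 = $710.96
Shortage spread = $892.44 ÷ 12 = $74.37/mo
Adjusted monthly = $710.96 + $74.37 = $785.33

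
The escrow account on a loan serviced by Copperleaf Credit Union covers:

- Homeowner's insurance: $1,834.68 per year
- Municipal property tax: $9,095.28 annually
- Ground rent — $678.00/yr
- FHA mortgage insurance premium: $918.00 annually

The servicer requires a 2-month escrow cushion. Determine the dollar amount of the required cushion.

$2,087.66

Homeowner's insurance = $1,834.68/yr
Municipal property tax = $9,095.28/yr
Ground rent = $678.00/yr
FHA mortgage insurance premium = $918.00/yr
Total annual escrow = $12,525.96
Monthly = $12,525.96 ÷ 12 = $1,043.83
Required cushion = 2 × $1,043.83 = $2,087.66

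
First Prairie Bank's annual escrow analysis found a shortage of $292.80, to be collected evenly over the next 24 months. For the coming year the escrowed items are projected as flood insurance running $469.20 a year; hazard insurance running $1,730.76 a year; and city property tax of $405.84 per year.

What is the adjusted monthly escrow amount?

$229.35

Flood insurance — $469.20
Hazard insurance — $1,730.76
City property tax — $405.84
Annual escrow total = $2,605.80
Base monthly escrow = $2,605.80 / 12 = $217.15
Monthly shortage recovery: $292.80 / 24 = $12.20
Adjusted monthly = $217.15 + $12.20 = $229.35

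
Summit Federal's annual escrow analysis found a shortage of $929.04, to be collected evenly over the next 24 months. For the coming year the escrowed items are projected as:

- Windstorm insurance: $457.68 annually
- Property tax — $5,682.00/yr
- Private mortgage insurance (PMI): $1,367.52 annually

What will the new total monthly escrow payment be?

Windstorm insurance — $457.68
Property tax — $5,682.00
Private mortgage insurance (PMI) — $1,367.52
Combined annual = $457.68 + $5,682.00 + $1,367.52 = $7,507.20
Per month = $7,507.20 / 12 = $625.60
Shortage spread = $929.04 / 24 = $38.71/mo
Adjusted monthly = $625.60 + $38.71 = $664.31

$664.31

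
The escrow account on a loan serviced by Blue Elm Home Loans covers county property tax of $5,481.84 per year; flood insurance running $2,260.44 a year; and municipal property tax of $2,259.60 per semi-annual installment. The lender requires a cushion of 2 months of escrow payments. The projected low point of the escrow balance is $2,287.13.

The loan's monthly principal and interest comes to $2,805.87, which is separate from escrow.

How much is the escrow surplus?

County property tax — $5,481.84 annually
Flood insurance — $2,260.44 annually
Municipal property tax — $2,259.60 × 2 = $4,519.20 annually
Total annual escrow = $5,481.84 + $2,260.44 + $4,519.20 = $12,261.48
Monthly escrow = $12,261.48 / 12 = $1,021.79
Required reserve = 2 × $1,021.79 = $2,043.58
Excess over cushion: $2,287.13 − $2,043.58 = $243.55

$243.55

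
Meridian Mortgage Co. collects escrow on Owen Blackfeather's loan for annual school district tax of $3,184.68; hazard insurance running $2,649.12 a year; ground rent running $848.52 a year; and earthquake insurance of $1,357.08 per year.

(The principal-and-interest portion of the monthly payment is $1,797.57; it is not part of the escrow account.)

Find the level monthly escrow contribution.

School district tax — $3,184.68
Hazard insurance — $2,649.12
Ground rent — $848.52
Earthquake insurance — $1,357.08
Total per year = $3,184.68 + $2,649.12 + $848.52 + $1,357.08 = $8,039.40
Per month = $8,039.40 ÷ 12 = $669.95

$669.95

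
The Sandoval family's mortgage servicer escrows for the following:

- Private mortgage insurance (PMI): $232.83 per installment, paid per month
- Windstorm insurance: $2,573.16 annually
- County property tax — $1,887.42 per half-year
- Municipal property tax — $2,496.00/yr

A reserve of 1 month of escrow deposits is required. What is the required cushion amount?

$969.83

Private mortgage insurance (PMI) — $232.83 × 12 = $2,793.96 per year
Windstorm insurance — $2,573.16 per year
County property tax — $1,887.42 × 2 = $3,774.84 per year
Municipal property tax — $2,496.00 per year
Total annual escrow = $11,637.96
Monthly = $11,637.96 / 12 = $969.83
Required cushion = 1 × $969.83 = $969.83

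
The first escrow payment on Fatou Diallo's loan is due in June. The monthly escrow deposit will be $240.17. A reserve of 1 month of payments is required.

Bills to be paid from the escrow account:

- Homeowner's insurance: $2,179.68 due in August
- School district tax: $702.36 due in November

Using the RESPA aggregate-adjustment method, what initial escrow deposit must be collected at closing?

$1,699.34

Cushion = 1 × $240.17 = $240.17
Trial balance (start $0, +$240.17 each month, − disbursements):
  Jun: +$240.17 → $240.17
  Jul: +$240.17 → $480.34
  Aug: +$240.17 − $2,179.68 → -$1,459.17
  Sep: +$240.17 → -$1,219.00
  Oct: +$240.17 → -$978.83
  Nov: +$240.17 − $702.36 → -$1,441.02
  Dec: +$240.17 → -$1,200.85
  Jan: +$240.17 → -$960.68
  Feb: +$240.17 → -$720.51
  Mar: +$240.17 → -$480.34
  Apr: +$240.17 → -$240.17
  May: +$240.17 → $0.00
Lowest trial balance = -$1,459.17 (Aug)
Initial deposit = cushion − low point = $240.17 − (-$1,459.17) = $1,699.34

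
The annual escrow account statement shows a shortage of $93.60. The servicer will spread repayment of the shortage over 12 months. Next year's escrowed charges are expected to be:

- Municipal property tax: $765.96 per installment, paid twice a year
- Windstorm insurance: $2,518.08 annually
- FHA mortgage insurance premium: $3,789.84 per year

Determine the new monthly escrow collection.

$661.12

Municipal property tax: $765.96 × 2 = $1,531.92
Windstorm insurance: $2,518.08
FHA mortgage insurance premium: $3,789.84
Yearly total = $1,531.92 + $2,518.08 + $3,789.84 = $7,839.84
Monthly = $7,839.84 ÷ 12 = $653.32
Monthly shortage recovery: $93.60 / 12 = $7.80
New monthly escrow = $653.32 + $7.80 = $661.12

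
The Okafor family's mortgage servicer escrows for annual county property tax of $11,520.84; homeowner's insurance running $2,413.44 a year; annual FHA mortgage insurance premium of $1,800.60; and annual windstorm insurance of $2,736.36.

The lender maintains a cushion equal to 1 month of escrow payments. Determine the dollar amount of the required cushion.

County property tax — $11,520.84/yr
Homeowner's insurance — $2,413.44/yr
FHA mortgage insurance premium — $1,800.60/yr
Windstorm insurance — $2,736.36/yr
Annual escrow total = $18,471.24
Per month = $18,471.24 / 12 = $1,539.27
Reserve = 1 × $1,539.27 = $1,539.27

$1,539.27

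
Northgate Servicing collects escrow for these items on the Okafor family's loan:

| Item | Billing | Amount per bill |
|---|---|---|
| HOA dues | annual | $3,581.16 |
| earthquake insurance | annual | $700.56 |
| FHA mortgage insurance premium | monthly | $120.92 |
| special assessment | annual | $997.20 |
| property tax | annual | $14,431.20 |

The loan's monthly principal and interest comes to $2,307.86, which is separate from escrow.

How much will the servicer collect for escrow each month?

$1,763.43

HOA dues: $3,581.16
Earthquake insurance: $700.56
FHA mortgage insurance premium: $120.92 × 12 = $1,451.04
Special assessment: $997.20
Property tax: $14,431.20
Yearly total = $21,161.16
Base monthly escrow = $21,161.16 / 12 = $1,763.43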